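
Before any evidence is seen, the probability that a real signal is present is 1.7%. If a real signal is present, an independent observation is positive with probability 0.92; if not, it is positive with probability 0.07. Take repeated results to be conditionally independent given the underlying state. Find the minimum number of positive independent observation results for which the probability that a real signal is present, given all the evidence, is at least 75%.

3

Prior odds = 0.017/0.983 = 17/983.
Likelihood ratio of a positive = 0.92/0.07 = 92/7.
Target posterior odds = 0.75/0.25 = 3.
Require (92/7)ⁿ ≥ 3 ÷ (17/983) = 2949/17.
(92/7)² = 8464/49 falls short of 2949/17 but (92/7)³ = 778688/343 reaches it, so n = 3.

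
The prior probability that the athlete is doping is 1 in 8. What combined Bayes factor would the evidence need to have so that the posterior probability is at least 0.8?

28

Prior odds = 0.125/0.875 = 1/7.
Target odds = 0.8/0.2 = 4.
Required Bayes factor = 4 ÷ (1/7) = 28.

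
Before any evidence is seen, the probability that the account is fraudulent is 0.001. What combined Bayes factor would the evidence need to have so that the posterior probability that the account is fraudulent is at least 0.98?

Prior odds = 0.001/0.999 = 1/999.
Target odds = 0.98/0.02 = 49.
Required Bayes factor = 49 ÷ (1/999) = 48951.

48951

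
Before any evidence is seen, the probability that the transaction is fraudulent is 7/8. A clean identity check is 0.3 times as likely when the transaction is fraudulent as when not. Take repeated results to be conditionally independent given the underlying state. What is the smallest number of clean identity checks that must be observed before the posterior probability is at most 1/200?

7

Prior odds: 0.875 ÷ 0.125 = 7.
Likelihood ratio per clean identity check = 0.3.
Target posterior odds = 0.005/0.995 = 1/199.
Require 0.3ⁿ ≤ 1/199 ÷ 7 = 1/1393.
0.3⁶ = 729/1000000 is still above 1/1393 but 0.3⁷ = 2187/10000000 is at or below it, so n = 7.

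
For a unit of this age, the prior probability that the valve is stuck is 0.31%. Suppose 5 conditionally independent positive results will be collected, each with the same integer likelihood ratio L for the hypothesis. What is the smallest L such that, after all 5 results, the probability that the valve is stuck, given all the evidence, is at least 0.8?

5

Prior odds = 0.0031/0.9969 = 31/9969.
Target odds = 0.8/0.2 = 4.
Need L⁵ ≥ 4 ÷ (31/9969) = 39876/31.
4⁵ = 1024 < 39876/31 ≤ 3125 = 5⁵, so L = 5.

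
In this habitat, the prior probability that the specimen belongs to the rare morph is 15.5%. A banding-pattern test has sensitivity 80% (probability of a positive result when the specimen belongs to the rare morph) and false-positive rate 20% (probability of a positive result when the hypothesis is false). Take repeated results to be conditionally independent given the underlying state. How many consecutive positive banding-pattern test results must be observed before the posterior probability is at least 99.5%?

Prior odds: 0.155 ÷ 0.845 = 31/169.
Likelihood ratio of a positive result = 0.8/0.2 = 4.
Target odds: 0.995 ÷ 0.005 = 199.
Require 4ⁿ ≥ 199 ÷ (31/169) = 33631/31.
4⁵ = 1024 falls short of 33631/31 but 4⁶ = 4096 reaches it, so n = 6.

6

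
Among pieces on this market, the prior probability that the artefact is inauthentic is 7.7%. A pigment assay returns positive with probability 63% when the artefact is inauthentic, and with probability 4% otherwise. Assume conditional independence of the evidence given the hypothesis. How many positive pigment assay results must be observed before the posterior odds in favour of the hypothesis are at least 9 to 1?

Prior odds: 0.077 ÷ 0.923 = 77/923.
Likelihood ratio of a positive result = 0.63/0.04 = 15.75.
Target odds = 9.
Need (77/923) × 15.75ⁿ ≥ 9, i.e. 15.75ⁿ ≥ 8307/77.
15.75¹ = 15.75 falls short of 8307/77 but 15.75² = 248.0625 reaches it, so n = 2.

2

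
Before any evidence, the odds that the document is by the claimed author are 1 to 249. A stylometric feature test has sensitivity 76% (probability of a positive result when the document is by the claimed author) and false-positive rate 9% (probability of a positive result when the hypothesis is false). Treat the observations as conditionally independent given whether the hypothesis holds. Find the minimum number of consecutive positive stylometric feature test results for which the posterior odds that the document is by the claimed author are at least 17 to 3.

4

Prior odds = 1/249.
Likelihood ratio of a positive result = 0.76/0.09 = 76/9.
Target odds = 17/3.
Need (1/249) × (76/9)ⁿ ≥ 17/3, i.e. (76/9)ⁿ ≥ 1411.
(76/9)³ = 438976/729 falls short of 1411 but (76/9)⁴ = 33362176/6561 reaches it, so n = 4.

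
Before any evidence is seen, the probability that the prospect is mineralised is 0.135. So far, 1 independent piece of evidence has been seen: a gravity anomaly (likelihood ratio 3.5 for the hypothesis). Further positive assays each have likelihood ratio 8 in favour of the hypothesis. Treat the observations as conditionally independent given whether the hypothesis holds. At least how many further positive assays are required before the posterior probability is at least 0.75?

1

Prior odds = 0.135/0.865 = 27/173.
Bayes factor of the evidence already in hand = 3.5.
Odds after that evidence = (27/173) × 3.5 = 189/346.
Target odds = 0.75/0.25 = 3.
Need 8ⁿ ≥ 3 ÷ (189/346) = 346/63.
8¹ = 8, which meets the required 346/63; so n = 1.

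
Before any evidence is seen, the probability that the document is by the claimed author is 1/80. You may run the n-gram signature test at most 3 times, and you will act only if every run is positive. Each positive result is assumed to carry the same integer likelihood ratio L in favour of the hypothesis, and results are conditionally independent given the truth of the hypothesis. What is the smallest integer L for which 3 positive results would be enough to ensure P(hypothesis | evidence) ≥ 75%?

7

Prior odds = 0.0125/0.9875 = 1/79.
Target odds = 0.75/0.25 = 3.
Need L³ ≥ 3 ÷ (1/79) = 237.
6³ = 216 < 237 ≤ 343 = 7³, so L = 7.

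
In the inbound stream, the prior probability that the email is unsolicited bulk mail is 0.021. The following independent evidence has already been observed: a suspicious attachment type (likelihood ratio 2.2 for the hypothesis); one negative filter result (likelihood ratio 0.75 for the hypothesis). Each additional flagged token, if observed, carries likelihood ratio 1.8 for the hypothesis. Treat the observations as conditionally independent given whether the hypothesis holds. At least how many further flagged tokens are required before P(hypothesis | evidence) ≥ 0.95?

Prior odds = 0.021/0.979 = 21/979.
Combined Bayes factor of the evidence already in hand = 2.2 × 0.75 = 1.65.
Odds after that evidence = (21/979) × 1.65 = 63/1780.
Target odds = 0.95/0.05 = 19.
Need 1.8ⁿ ≥ 19 ÷ (63/1780) = 33820/63.
1.8¹⁰ ≈357.047 falls short of 33820/63 but 1.8¹¹ ≈642.684 reaches it, so n = 11.

11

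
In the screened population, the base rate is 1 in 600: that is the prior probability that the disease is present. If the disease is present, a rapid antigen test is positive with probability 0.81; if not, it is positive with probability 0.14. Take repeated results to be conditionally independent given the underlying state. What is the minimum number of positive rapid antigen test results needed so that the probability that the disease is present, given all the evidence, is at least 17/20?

5

Prior odds = (1/600)/(599/600) = 1/599.
Likelihood ratio of a positive = 0.81/0.14 = 81/14.
Target posterior odds = 0.85/0.15 = 17/3.
Need (1/599) × (81/14)ⁿ ≥ 17/3, i.e. (81/14)ⁿ ≥ 10183/3.
(81/14)⁴ = 43046721/38416 falls short of 10183/3 but (81/14)⁵ ≈6483.13 reaches it, so n = 5.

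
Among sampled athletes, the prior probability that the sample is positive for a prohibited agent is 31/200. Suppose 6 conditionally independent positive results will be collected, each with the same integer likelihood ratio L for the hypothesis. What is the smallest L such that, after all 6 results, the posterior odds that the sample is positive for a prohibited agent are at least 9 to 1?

Prior odds = 0.155/0.845 = 31/169.
Target odds = 9.
Need L⁶ ≥ 9 ÷ (31/169) = 1521/31.
1⁶ = 1 < 1521/31 ≤ 64 = 2⁶, so L = 2.

2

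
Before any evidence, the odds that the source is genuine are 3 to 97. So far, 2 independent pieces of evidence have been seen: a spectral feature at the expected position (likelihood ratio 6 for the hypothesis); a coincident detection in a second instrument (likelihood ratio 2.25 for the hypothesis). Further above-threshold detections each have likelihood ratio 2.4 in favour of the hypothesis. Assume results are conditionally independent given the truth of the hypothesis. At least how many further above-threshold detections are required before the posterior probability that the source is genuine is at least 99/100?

Prior odds = 3/97.
Combined Bayes factor of the evidence already in hand = 6 × 2.25 = 13.5.
Odds after that evidence = (3/97) × 13.5 = 81/194.
Target odds = 0.99/0.01 = 99.
Need 2.4ⁿ ≥ 99 ÷ (81/194) = 2134/9.
2.4⁶ = 2985984/15625 falls short of 2134/9 but 2.4⁷ = 35831808/78125 reaches it, so n = 7.

7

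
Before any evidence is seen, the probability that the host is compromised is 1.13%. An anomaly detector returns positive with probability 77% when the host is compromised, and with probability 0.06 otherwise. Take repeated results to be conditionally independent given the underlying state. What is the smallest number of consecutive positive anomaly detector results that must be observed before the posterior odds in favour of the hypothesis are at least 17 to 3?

Prior odds: 0.0113 ÷ 0.9887 = 113/9887.
Likelihood ratio of a positive result = 0.77/0.06 = 77/6.
Target odds = 17/3.
Need (113/9887) × (77/6)ⁿ ≥ 17/3, i.e. (77/6)ⁿ ≥ 168079/339.
(77/6)² = 5929/36 falls short of 168079/339 but (77/6)³ = 456533/216 reaches it, so n = 3.

3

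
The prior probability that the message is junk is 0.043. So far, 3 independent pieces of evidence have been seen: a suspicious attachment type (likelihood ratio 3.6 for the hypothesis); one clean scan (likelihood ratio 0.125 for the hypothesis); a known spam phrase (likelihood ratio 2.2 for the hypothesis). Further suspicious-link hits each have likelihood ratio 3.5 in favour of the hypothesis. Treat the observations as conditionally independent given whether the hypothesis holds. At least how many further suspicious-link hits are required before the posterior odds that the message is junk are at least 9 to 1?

Prior odds = 0.043/0.957 = 43/957.
Combined Bayes factor of the evidence already in hand = 3.6 × 0.125 × 2.2 = 0.99.
Odds after that evidence = (43/957) × 0.99 = 129/2900.
Target odds = 9.
Need 3.5ⁿ ≥ 9 ÷ (129/2900) = 8700/43.
3.5⁴ = 150.0625 falls short of 8700/43 but 3.5⁵ = 525.21875 reaches it, so n = 5.

5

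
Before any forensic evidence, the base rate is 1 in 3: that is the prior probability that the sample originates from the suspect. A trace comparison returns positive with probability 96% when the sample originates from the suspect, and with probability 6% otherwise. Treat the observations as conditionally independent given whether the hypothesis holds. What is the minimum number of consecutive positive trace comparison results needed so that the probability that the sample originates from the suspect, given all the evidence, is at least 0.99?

2

Prior odds = (1/3)/(2/3) = 0.5.
Likelihood ratio of a positive result = 0.96/0.06 = 16.
Target posterior odds = 0.99/0.01 = 99.
Require 16ⁿ ≥ 99 ÷ 0.5 = 198.
16¹ = 16 falls short of 198 but 16² = 256 reaches it, so n = 2.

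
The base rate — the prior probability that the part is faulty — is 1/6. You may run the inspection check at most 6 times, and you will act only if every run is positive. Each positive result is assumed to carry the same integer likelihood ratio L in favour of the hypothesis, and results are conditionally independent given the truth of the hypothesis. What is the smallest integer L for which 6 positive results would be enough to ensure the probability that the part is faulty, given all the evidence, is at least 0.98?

3

Prior odds = (1/6)/(5/6) = 0.2.
Target odds = 0.98/0.02 = 49.
Need L⁶ ≥ 49 ÷ 0.2 = 245.
2⁶ = 64 < 245 ≤ 729 = 3⁶, so L = 3.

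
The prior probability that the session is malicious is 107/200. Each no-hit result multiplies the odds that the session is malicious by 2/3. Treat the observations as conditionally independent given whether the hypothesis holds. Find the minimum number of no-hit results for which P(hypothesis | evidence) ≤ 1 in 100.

12

Prior odds = 0.535/0.465 = 107/93.
Likelihood ratio per no-hit result = 2/3.
Target odds: 0.01 ÷ 0.99 = 1/99.
Need (107/93) × (2/3)ⁿ ≤ 1/99, i.e. (2/3)ⁿ ≤ 31/3531.
(2/3)¹¹ = 2048/177147 is still above 31/3531 but (2/3)¹² = 4096/531441 is at or below it, so n = 12.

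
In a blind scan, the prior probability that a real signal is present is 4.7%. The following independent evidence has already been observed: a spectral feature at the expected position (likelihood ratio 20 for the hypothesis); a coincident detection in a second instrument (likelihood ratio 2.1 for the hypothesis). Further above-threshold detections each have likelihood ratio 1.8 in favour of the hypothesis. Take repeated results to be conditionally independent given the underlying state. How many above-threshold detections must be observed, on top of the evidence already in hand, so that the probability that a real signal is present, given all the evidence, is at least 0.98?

Prior odds = 0.047/0.953 = 47/953.
Combined Bayes factor of the evidence already in hand = 20 × 2.1 = 42.
Odds after that evidence = (47/953) × 42 = 1974/953.
Target odds = 0.98/0.02 = 49.
Need 1.8ⁿ ≥ 49 ÷ (1974/953) = 6671/282.
1.8⁵ = 18.89568 falls short of 6671/282 but 1.8⁶ = 531441/15625 reaches it, so n = 6.

6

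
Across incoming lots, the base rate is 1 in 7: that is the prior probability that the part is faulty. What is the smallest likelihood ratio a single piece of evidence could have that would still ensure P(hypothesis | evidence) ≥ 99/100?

Prior odds = (1/7)/(6/7) = 1/6.
Target odds = 0.99/0.01 = 99.
Required Bayes factor = 99 ÷ (1/6) = 594.

594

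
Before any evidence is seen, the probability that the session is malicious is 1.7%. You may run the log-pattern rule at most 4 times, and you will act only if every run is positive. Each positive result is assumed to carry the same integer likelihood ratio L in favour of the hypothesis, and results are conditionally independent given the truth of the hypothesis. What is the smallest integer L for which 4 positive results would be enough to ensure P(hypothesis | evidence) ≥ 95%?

6

Prior odds = 0.017/0.983 = 17/983.
Target odds = 0.95/0.05 = 19.
Need L⁴ ≥ 19 ÷ (17/983) = 18677/17.
5⁴ = 625 < 18677/17 ≤ 1296 = 6⁴, so L = 6.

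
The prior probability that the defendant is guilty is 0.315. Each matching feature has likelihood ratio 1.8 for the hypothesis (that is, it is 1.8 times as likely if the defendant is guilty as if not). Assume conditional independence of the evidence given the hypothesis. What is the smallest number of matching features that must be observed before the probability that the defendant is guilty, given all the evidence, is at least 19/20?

7

Prior odds: 0.315 ÷ 0.685 = 63/137.
Likelihood ratio per matching feature = 1.8.
Target odds: 0.95 ÷ 0.05 = 19.
Require 1.8ⁿ ≥ 19 ÷ (63/137) = 2603/63.
1.8⁶ = 531441/15625 falls short of 2603/63 but 1.8⁷ = 4782969/78125 reaches it, so n = 7.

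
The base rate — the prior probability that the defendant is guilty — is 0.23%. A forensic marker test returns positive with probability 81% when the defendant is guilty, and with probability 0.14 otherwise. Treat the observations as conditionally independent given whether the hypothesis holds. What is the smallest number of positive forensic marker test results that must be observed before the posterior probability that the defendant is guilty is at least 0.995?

Prior odds: 0.0023 ÷ 0.9977 = 23/9977.
Likelihood ratio of a positive result = 0.81/0.14 = 81/14.
Target posterior odds = 0.995/0.005 = 199.
Require (81/14)ⁿ ≥ 199 ÷ (23/9977) = 1985423/23.
(81/14)⁶ ≈37509.6 falls short of 1985423/23 but (81/14)⁷ ≈217020 reaches it, so n = 7.

7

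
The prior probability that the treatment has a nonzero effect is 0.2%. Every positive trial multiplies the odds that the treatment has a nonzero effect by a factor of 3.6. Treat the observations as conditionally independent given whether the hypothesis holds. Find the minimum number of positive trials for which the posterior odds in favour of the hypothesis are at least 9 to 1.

Prior odds: 0.002 ÷ 0.998 = 1/499.
Likelihood ratio per positive trial = 3.6.
Target odds = 9.
Need (1/499) × 3.6ⁿ ≥ 9, i.e. 3.6ⁿ ≥ 4491.
3.6⁶ = 34012224/15625 falls short of 4491 but 3.6⁷ = 612220032/78125 reaches it, so n = 7.

7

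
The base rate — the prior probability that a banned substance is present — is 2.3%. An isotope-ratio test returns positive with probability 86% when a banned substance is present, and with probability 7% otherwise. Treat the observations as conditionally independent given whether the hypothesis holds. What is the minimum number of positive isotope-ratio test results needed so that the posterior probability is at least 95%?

3

Prior odds = 0.023/0.977 = 23/977.
Likelihood ratio of a positive result = 0.86/0.07 = 86/7.
Target odds: 0.95 ÷ 0.05 = 19.
Require (86/7)ⁿ ≥ 19 ÷ (23/977) = 18563/23.
(86/7)² = 7396/49 falls short of 18563/23 but (86/7)³ = 636056/343 reaches it, so n = 3.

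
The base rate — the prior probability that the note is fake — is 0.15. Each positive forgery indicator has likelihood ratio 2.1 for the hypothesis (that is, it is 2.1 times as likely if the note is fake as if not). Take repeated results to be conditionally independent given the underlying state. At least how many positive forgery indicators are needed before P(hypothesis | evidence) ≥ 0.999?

Prior odds: 0.15 ÷ 0.85 = 3/17.
Likelihood ratio per positive forgery indicator = 2.1.
Target odds: 0.999 ÷ 0.001 = 999.
Require 2.1ⁿ ≥ 999 ÷ (3/17) = 5661.
2.1¹¹ ≈3502.78 falls short of 5661 but 2.1¹² ≈7355.83 reaches it, so n = 12.

12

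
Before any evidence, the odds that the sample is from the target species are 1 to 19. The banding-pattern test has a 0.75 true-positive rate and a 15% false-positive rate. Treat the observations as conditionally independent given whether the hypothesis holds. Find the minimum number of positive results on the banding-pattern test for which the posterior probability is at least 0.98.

Prior odds = 1/19.
Likelihood ratio of a positive result = 0.75/0.15 = 5.
Target odds: 0.98 ÷ 0.02 = 49.
Require 5ⁿ ≥ 49 ÷ (1/19) = 931.
5⁴ = 625 falls short of 931 but 5⁵ = 3125 reaches it, so n = 5.

5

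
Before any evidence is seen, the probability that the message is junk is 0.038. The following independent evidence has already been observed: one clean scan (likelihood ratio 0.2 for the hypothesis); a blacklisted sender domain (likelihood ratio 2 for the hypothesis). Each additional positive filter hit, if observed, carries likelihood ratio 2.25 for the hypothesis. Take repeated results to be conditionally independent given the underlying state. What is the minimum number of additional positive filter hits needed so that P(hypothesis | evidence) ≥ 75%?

Prior odds = 0.038/0.962 = 19/481.
Combined Bayes factor of the evidence already in hand = 0.2 × 2 = 0.4.
Odds after that evidence = (19/481) × 0.4 = 38/2405.
Target odds = 0.75/0.25 = 3.
Need 2.25ⁿ ≥ 3 ÷ (38/2405) = 7215/38.
2.25⁶ = 531441/4096 falls short of 7215/38 but 2.25⁷ = 4782969/16384 reaches it, so n = 7.

7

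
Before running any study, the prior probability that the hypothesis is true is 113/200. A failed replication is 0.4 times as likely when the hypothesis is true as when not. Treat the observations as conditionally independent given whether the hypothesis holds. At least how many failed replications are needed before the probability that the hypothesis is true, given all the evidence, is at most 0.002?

8

Prior odds = 0.565/0.435 = 113/87.
Likelihood ratio per failed replication = 0.4.
Target posterior odds = 0.002/0.998 = 1/499.
Need (113/87) × 0.4ⁿ ≤ 1/499, i.e. 0.4ⁿ ≤ 87/56387.
0.4⁷ = 128/78125 is still above 87/56387 but 0.4⁸ = 256/390625 is at or below it, so n = 8.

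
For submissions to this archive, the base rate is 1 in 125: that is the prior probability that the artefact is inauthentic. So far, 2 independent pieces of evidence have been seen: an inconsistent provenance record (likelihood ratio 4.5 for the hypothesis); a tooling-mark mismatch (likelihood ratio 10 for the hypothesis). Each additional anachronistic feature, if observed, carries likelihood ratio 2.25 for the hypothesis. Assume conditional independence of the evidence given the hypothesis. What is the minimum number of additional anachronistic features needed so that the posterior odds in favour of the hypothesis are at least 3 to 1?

Prior odds = 0.008/0.992 = 1/124.
Combined Bayes factor of the evidence already in hand = 4.5 × 10 = 45.
Odds after that evidence = (1/124) × 45 = 45/124.
Target odds = 3.
Need 2.25ⁿ ≥ 3 ÷ (45/124) = 124/15.
2.25² = 5.0625 falls short of 124/15 but 2.25³ = 11.390625 reaches it, so n = 3.

3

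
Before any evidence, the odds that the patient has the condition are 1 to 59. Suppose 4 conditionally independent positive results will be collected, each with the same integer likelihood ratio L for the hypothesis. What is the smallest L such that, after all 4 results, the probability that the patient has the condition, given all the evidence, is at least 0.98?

Prior odds = 1/59.
Target odds = 0.98/0.02 = 49.
Need L⁴ ≥ 49 ÷ (1/59) = 2891.
7⁴ = 2401 < 2891 ≤ 4096 = 8⁴, so L = 8.

8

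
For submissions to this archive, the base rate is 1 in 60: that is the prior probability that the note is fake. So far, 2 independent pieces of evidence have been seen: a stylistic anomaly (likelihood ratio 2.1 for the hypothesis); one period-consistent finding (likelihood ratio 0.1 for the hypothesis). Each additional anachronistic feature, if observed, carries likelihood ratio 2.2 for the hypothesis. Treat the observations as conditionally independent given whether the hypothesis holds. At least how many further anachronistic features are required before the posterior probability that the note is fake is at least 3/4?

9

Prior odds = (1/60)/(59/60) = 1/59.
Combined Bayes factor of the evidence already in hand = 2.1 × 0.1 = 0.21.
Odds after that evidence = (1/59) × 0.21 = 21/5900.
Target odds = 0.75/0.25 = 3.
Need 2.2ⁿ ≥ 3 ÷ (21/5900) = 5900/7.
2.2⁸ = 214358881/390625 falls short of 5900/7 but 2.2⁹ ≈1207.27 reaches it, so n = 9.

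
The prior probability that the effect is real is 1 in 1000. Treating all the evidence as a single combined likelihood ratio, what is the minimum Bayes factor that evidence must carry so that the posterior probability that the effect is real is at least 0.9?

8991

Prior odds = 0.001/0.999 = 1/999.
Target odds = 0.9/0.1 = 9.
Required Bayes factor = 9 ÷ (1/999) = 8991.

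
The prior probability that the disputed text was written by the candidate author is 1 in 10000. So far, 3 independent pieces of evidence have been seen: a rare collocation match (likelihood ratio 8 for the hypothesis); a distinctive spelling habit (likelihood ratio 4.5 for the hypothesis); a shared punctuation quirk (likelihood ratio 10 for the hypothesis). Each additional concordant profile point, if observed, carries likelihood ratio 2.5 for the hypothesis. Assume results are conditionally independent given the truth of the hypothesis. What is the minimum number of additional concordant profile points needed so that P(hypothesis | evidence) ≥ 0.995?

10

Prior odds = 0.0001/0.9999 = 1/9999.
Combined Bayes factor of the evidence already in hand = 8 × 4.5 × 10 = 360.
Odds after that evidence = (1/9999) × 360 = 40/1111.
Target odds = 0.995/0.005 = 199.
Need 2.5ⁿ ≥ 199 ÷ (40/1111) = 5527.225.
2.5⁹ = 1953125/512 falls short of 5527.225 but 2.5¹⁰ = 9765625/1024 reaches it, so n = 10.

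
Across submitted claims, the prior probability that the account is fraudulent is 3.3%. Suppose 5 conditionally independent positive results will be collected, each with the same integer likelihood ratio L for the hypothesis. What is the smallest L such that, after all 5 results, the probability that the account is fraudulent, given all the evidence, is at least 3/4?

Prior odds = 0.033/0.967 = 33/967.
Target odds = 0.75/0.25 = 3.
Need L⁵ ≥ 3 ÷ (33/967) = 967/11.
2⁵ = 32 < 967/11 ≤ 243 = 3⁵, so L = 3.

3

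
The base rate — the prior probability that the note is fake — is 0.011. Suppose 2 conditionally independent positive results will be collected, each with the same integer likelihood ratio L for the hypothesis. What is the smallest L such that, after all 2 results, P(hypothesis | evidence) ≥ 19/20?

Prior odds = 0.011/0.989 = 11/989.
Target odds = 0.95/0.05 = 19.
Need L² ≥ 19 ÷ (11/989) = 18791/11.
41² = 1681 < 18791/11 ≤ 1764 = 42², so L = 42.

42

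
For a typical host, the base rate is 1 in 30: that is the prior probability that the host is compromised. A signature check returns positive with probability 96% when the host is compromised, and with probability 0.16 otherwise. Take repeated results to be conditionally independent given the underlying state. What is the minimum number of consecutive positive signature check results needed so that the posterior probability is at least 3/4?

Prior odds: (1/30) ÷ (29/30) = 1/29.
Likelihood ratio of a positive result = 0.96/0.16 = 6.
Target odds: 0.75 ÷ 0.25 = 3.
Need (1/29) × 6ⁿ ≥ 3, i.e. 6ⁿ ≥ 87.
6² = 36 falls short of 87 but 6³ = 216 reaches it, so n = 3.

3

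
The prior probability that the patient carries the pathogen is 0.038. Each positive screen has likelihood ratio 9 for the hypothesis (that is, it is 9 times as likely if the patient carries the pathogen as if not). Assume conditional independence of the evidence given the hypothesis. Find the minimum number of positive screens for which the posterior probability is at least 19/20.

3

Prior odds = 0.038/0.962 = 19/481.
Likelihood ratio per positive screen = 9.
Target odds: 0.95 ÷ 0.05 = 19.
Need (19/481) × 9ⁿ ≥ 19, i.e. 9ⁿ ≥ 481.
9² = 81 falls short of 481 but 9³ = 729 reaches it, so n = 3.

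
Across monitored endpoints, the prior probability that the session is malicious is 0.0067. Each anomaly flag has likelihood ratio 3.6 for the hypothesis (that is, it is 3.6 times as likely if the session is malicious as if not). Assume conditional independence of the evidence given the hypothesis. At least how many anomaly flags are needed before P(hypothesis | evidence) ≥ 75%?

5

Prior odds = 0.0067/0.9933 = 67/9933.
Likelihood ratio per anomaly flag = 3.6.
Target posterior odds = 0.75/0.25 = 3.
Require 3.6ⁿ ≥ 3 ÷ (67/9933) = 29799/67.
3.6⁴ = 167.9616 falls short of 29799/67 but 3.6⁵ = 604.66176 reaches it, so n = 5.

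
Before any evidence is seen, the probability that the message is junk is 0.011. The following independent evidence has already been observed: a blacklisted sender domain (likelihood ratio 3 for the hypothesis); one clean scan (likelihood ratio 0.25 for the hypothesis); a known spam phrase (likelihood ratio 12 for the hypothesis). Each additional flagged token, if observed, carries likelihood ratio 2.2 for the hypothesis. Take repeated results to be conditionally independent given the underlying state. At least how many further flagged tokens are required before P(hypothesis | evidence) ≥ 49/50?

Prior odds = 0.011/0.989 = 11/989.
Combined Bayes factor of the evidence already in hand = 3 × 0.25 × 12 = 9.
Odds after that evidence = (11/989) × 9 = 99/989.
Target odds = 0.98/0.02 = 49.
Need 2.2ⁿ ≥ 49 ÷ (99/989) = 48461/99.
2.2⁷ = 19487171/78125 falls short of 48461/99 but 2.2⁸ = 214358881/390625 reaches it, so n = 8.

8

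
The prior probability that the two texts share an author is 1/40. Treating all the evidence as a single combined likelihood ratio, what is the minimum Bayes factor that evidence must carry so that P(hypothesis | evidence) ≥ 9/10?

351

Prior odds = 0.025/0.975 = 1/39.
Target odds = 0.9/0.1 = 9.
Required Bayes factor = 9 ÷ (1/39) = 351.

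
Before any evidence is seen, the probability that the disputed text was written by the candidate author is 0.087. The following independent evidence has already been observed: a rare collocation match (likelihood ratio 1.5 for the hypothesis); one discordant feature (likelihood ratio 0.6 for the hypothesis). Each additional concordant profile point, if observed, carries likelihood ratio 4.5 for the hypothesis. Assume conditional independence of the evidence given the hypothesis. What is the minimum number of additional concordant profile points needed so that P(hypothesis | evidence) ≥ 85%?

Prior odds = 0.087/0.913 = 87/913.
Combined Bayes factor of the evidence already in hand = 1.5 × 0.6 = 0.9.
Odds after that evidence = (87/913) × 0.9 = 783/9130.
Target odds = 0.85/0.15 = 17/3.
Need 4.5ⁿ ≥ 17/3 ÷ (783/9130) = 155210/2349.
4.5² = 20.25 falls short of 155210/2349 but 4.5³ = 91.125 reaches it, so n = 3.

3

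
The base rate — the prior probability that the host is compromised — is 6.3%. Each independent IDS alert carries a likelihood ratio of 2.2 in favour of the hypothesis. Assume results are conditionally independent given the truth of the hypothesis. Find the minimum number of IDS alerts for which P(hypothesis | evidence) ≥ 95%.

8

Prior odds: 0.063 ÷ 0.937 = 63/937.
Likelihood ratio per IDS alert = 2.2.
Target odds: 0.95 ÷ 0.05 = 19.
Need (63/937) × 2.2ⁿ ≥ 19, i.e. 2.2ⁿ ≥ 17803/63.
2.2⁷ = 19487171/78125 falls short of 17803/63 but 2.2⁸ = 214358881/390625 reaches it, so n = 8.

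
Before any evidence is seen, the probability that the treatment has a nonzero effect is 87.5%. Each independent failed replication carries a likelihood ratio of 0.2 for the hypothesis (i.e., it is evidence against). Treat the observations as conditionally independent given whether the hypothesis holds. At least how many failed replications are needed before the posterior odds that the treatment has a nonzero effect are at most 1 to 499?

6

Prior odds: 0.875 ÷ 0.125 = 7.
Likelihood ratio per failed replication = 0.2.
Target odds = 1/499.
Require 0.2ⁿ ≤ 1/499 ÷ 7 = 1/3493.
0.2⁵ = 0.00032 is still above 1/3493 but 0.2⁶ = 1/15625 is at or below it, so n = 6.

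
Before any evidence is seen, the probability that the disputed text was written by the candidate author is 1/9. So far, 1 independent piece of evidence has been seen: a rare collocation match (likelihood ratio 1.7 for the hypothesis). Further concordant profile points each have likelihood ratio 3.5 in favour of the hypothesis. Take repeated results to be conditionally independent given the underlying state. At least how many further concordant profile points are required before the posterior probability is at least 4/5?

Prior odds = (1/9)/(8/9) = 0.125.
Bayes factor of the evidence already in hand = 1.7.
Odds after that evidence = 0.125 × 1.7 = 0.2125.
Target odds = 0.8/0.2 = 4.
Need 3.5ⁿ ≥ 4 ÷ 0.2125 = 320/17.
3.5² = 12.25 falls short of 320/17 but 3.5³ = 42.875 reaches it, so n = 3.

3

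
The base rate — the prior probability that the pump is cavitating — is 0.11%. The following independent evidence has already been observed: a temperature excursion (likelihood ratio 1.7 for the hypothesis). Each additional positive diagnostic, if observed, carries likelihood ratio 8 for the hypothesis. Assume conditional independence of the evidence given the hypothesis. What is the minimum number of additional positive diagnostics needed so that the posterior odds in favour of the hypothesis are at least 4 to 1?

4

Prior odds = 0.0011/0.9989 = 11/9989.
Bayes factor of the evidence already in hand = 1.7.
Odds after that evidence = (11/9989) × 1.7 = 187/99890.
Target odds = 4.
Need 8ⁿ ≥ 4 ÷ (187/99890) = 399560/187.
8³ = 512 falls short of 399560/187 but 8⁴ = 4096 reaches it, so n = 4.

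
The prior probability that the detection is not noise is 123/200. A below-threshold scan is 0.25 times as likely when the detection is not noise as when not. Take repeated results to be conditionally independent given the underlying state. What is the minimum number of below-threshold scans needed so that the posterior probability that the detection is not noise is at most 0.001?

Prior odds = 0.615/0.385 = 123/77.
Likelihood ratio per below-threshold scan = 0.25.
Target posterior odds = 0.001/0.999 = 1/999.
Require 0.25ⁿ ≤ 1/999 ÷ (123/77) = 77/122877.
0.25⁵ = 1/1024 is still above 77/122877 but 0.25⁶ = 1/4096 is at or below it, so n = 6.

6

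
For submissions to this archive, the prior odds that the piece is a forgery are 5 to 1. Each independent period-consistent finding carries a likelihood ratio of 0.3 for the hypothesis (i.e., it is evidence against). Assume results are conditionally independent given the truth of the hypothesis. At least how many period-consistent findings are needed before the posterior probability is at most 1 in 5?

Prior odds = 5.
Likelihood ratio per period-consistent finding = 0.3.
Target odds: 0.2 ÷ 0.8 = 0.25.
Require 0.3ⁿ ≤ 0.25 ÷ 5 = 0.05.
0.3² = 0.09 is still above 0.05 but 0.3³ = 0.027 is at or below it, so n = 3.

3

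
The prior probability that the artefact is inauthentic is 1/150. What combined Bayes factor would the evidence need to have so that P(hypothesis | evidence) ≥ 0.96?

Prior odds = (1/150)/(149/150) = 1/149.
Target odds = 0.96/0.04 = 24.
Required Bayes factor = 24 ÷ (1/149) = 3576.

3576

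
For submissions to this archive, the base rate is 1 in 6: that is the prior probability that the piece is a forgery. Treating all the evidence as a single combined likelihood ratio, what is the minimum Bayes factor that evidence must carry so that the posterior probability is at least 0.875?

35

Prior odds = (1/6)/(5/6) = 0.2.
Target odds = 0.875/0.125 = 7.
Required Bayes factor = 7 ÷ 0.2 = 35.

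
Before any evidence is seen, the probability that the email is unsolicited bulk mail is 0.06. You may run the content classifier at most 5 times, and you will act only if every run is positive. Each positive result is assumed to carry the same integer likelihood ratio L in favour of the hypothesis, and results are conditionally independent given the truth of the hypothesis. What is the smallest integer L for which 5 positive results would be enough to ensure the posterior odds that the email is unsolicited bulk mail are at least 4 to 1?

3

Prior odds = 0.06/0.94 = 3/47.
Target odds = 4.
Need L⁵ ≥ 4 ÷ (3/47) = 188/3.
2⁵ = 32 < 188/3 ≤ 243 = 3⁵, so L = 3.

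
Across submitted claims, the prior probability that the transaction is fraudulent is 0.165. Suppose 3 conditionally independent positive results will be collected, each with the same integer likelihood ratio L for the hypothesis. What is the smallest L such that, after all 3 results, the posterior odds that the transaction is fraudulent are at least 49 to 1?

7

Prior odds = 0.165/0.835 = 33/167.
Target odds = 49.
Need L³ ≥ 49 ÷ (33/167) = 8183/33.
6³ = 216 < 8183/33 ≤ 343 = 7³, so L = 7.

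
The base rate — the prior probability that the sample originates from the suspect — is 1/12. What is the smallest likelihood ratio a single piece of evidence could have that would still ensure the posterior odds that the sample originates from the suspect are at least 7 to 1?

Prior odds = (1/12)/(11/12) = 1/11.
Target odds = 7.
Required Bayes factor = 7 ÷ (1/11) = 77.

77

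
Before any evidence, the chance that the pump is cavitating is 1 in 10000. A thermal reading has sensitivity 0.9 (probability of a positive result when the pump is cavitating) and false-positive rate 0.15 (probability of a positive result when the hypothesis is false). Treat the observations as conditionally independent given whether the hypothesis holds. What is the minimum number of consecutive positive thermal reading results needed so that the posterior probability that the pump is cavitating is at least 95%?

Prior odds = 0.0001/0.9999 = 1/9999.
Likelihood ratio of a positive result = 0.9/0.15 = 6.
Target odds: 0.95 ÷ 0.05 = 19.
Require 6ⁿ ≥ 19 ÷ (1/9999) = 189981.
6⁶ = 46656 falls short of 189981 but 6⁷ = 279936 reaches it, so n = 7.

7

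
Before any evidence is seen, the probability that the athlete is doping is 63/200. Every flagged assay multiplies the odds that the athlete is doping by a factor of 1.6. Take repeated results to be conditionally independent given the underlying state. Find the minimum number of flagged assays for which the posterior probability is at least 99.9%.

Prior odds = 0.315/0.685 = 63/137.
Likelihood ratio per flagged assay = 1.6.
Target odds: 0.999 ÷ 0.001 = 999.
Need (63/137) × 1.6ⁿ ≥ 999, i.e. 1.6ⁿ ≥ 15207/7.
1.6¹⁶ ≈1844.67 falls short of 15207/7 but 1.6¹⁷ ≈2951.48 reaches it, so n = 17.

17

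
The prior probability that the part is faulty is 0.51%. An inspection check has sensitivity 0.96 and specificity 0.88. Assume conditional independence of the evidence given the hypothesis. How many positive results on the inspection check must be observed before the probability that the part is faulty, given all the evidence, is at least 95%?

4

Prior odds = 0.0051/0.9949 = 51/9949.
False-positive rate = 1 − 0.88 = 0.12; likelihood ratio of a positive = 0.96/0.12 = 8.
Target odds: 0.95 ÷ 0.05 = 19.
Need (51/9949) × 8ⁿ ≥ 19, i.e. 8ⁿ ≥ 189031/51.
8³ = 512 falls short of 189031/51 but 8⁴ = 4096 reaches it, so n = 4.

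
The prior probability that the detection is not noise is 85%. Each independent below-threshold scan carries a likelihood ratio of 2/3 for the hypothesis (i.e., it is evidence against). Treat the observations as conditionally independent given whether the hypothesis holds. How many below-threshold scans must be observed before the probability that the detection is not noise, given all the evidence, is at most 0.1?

10

Prior odds = 0.85/0.15 = 17/3.
Likelihood ratio per below-threshold scan = 2/3.
Target odds: 0.1 ÷ 0.9 = 1/9.
Require (2/3)ⁿ ≤ 1/9 ÷ (17/3) = 1/51.
(2/3)⁹ = 512/19683 is still above 1/51 but (2/3)¹⁰ = 1024/59049 is at or below it, so n = 10.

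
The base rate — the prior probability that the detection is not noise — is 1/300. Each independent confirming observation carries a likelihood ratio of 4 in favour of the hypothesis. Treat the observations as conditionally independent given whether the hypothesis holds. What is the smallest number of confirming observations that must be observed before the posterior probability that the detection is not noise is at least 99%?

Prior odds: (1/300) ÷ (299/300) = 1/299.
Likelihood ratio per confirming observation = 4.
Target posterior odds = 0.99/0.01 = 99.
Need (1/299) × 4ⁿ ≥ 99, i.e. 4ⁿ ≥ 29601.
4⁷ = 16384 falls short of 29601 but 4⁸ = 65536 reaches it, so n = 8.

8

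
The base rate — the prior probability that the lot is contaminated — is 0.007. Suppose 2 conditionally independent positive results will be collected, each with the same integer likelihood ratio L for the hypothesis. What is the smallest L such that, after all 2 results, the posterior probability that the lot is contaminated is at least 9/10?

36

Prior odds = 0.007/0.993 = 7/993.
Target odds = 0.9/0.1 = 9.
Need L² ≥ 9 ÷ (7/993) = 8937/7.
35² = 1225 < 8937/7 ≤ 1296 = 36², so L = 36.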